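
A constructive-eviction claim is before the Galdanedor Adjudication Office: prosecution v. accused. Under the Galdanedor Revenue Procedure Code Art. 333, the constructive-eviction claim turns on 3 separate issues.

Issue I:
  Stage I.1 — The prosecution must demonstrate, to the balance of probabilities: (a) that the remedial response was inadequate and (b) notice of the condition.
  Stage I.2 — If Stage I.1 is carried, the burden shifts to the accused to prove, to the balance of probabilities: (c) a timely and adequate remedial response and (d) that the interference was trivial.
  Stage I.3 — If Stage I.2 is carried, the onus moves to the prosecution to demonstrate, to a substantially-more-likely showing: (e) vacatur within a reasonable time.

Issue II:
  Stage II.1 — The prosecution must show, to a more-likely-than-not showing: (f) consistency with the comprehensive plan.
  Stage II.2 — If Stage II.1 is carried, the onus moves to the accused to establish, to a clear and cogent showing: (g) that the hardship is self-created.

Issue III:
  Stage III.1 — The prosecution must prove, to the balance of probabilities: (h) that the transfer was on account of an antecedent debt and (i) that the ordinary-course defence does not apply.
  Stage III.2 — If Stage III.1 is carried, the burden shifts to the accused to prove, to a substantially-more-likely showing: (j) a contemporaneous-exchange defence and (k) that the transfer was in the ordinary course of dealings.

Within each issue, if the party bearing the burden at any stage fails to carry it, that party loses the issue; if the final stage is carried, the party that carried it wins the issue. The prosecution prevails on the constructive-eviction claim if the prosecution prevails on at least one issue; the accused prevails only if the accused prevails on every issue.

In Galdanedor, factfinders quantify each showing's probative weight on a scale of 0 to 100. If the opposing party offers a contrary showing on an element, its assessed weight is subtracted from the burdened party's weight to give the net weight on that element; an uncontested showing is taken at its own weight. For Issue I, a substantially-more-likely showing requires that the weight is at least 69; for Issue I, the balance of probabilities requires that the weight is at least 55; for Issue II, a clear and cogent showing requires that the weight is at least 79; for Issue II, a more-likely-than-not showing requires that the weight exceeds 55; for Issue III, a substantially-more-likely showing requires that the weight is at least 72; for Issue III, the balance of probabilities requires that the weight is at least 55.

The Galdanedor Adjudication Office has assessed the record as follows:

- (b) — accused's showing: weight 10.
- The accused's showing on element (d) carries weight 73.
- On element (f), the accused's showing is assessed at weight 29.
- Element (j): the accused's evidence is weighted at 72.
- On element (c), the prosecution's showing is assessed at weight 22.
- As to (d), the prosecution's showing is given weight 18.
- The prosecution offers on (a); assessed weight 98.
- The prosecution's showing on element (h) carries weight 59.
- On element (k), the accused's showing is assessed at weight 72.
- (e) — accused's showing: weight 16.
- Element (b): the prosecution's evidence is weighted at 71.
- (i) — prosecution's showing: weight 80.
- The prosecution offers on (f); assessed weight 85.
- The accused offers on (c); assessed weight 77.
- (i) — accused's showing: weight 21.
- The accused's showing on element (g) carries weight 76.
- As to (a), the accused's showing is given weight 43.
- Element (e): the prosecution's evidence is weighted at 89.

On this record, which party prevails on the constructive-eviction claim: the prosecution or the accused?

prosecution

— Issue I —
At Stage I.1 the prosecution must meet the balance of probabilities (weight is at least 55): on (a) the weight is 98 less the opposing 43 gives net 55, ≥ 55, so (a) meets the standard; on (b) the weight is 71 less the opposing 10 gives net 61, ≥ 55, so (b) meets the standard.
  Stage I.1 carried; the burden shifts to the accused.
At Stage I.2 the accused must meet the balance of probabilities (weight is at least 55): on (c) the weight is 77 less the opposing 22 gives net 55, ≥ 55, so (c) meets the standard; on (d) the weight is 73 less the opposing 18 gives net 55, ≥ 55, so (d) meets the standard.
  All elements met. The burden passes to the prosecution.
At Stage I.3 the prosecution must meet a substantially-more-likely showing (weight is at least 69): on (e) the weight is 89 less the opposing 16 gives net 73, ≥ 69, so (e) meets the standard.
  All elements met at the final stage.
With every stage satisfied, the prosecution prevails on this issue.
— Issue II —
At Stage II.1 the prosecution must meet a more-likely-than-not showing (weight exceeds 55): on (f) the weight is 85 less the opposing 29 gives net 56, which does exceed 55, so (f) meets the standard.
  All elements met. The burden passes to the accused.
At Stage II.2 the accused must meet a clear and cogent showing (weight is at least 79): on (g) the weight is 76, < 79, so (g) does not meet the standard.
  Not every element is met, so the accused fails to carry Stage II.2.
The prosecution prevails on this issue.
— Issue III —
At Stage III.1 the prosecution must meet the balance of probabilities (weight is at least 55): on (h) the weight is 59, which does reach 55, so (h) meets the standard; on (i) the weight is 80 less the opposing 21 gives net 59, which does reach 55, so (i) meets the standard.
  Stage III.1 carried; the burden shifts to the accused.
At Stage III.2 the accused must meet a substantially-more-likely showing (weight is at least 72): on (j) the weight is 72, ≥ 72, so (j) meets the standard; on (k) the weight is 72, which does reach 72, so (k) meets the standard.
  The accused carries the last stage.
Every stage carried; the accused prevails on this issue.
Per-issue: Issue I → prosecution; Issue II → prosecution; Issue III → accused. The prosecution must prevail on at least one issue; overall, the prosecution prevails.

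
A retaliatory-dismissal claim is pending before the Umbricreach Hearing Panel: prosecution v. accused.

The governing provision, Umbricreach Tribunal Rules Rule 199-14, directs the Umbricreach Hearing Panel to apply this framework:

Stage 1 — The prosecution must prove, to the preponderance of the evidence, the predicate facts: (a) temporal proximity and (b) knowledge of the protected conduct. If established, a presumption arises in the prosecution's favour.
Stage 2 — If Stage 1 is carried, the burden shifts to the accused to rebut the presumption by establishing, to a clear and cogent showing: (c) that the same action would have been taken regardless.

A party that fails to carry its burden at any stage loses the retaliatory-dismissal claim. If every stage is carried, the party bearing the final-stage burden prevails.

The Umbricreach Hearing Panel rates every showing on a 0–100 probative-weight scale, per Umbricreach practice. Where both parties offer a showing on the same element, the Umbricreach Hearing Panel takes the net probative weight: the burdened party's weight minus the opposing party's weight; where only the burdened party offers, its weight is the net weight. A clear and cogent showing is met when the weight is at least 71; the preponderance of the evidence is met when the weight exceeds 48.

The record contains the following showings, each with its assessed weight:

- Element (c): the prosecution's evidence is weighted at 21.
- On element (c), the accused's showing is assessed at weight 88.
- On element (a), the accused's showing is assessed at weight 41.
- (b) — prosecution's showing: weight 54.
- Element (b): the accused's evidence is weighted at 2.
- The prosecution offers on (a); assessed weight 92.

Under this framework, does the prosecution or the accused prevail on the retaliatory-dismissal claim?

At Stage 1 the prosecution must meet the preponderance of the evidence (weight exceeds 48): on (a) the weight is 92 less the opposing 41 gives net 51, > 48, so (a) meets the standard; on (b) the weight is 54 less the opposing 2 gives net 52, > 48, so (b) meets the standard.
  All elements met. The burden passes to the accused.
At Stage 2 the accused must meet a clear and cogent showing (weight is at least 71): on (c) the weight is 88 less the opposing 21 gives net 67, < 71, so (c) does not meet the standard.
  Not every element is met, so the accused fails to carry Stage 2.
The prosecution prevails.

prosecution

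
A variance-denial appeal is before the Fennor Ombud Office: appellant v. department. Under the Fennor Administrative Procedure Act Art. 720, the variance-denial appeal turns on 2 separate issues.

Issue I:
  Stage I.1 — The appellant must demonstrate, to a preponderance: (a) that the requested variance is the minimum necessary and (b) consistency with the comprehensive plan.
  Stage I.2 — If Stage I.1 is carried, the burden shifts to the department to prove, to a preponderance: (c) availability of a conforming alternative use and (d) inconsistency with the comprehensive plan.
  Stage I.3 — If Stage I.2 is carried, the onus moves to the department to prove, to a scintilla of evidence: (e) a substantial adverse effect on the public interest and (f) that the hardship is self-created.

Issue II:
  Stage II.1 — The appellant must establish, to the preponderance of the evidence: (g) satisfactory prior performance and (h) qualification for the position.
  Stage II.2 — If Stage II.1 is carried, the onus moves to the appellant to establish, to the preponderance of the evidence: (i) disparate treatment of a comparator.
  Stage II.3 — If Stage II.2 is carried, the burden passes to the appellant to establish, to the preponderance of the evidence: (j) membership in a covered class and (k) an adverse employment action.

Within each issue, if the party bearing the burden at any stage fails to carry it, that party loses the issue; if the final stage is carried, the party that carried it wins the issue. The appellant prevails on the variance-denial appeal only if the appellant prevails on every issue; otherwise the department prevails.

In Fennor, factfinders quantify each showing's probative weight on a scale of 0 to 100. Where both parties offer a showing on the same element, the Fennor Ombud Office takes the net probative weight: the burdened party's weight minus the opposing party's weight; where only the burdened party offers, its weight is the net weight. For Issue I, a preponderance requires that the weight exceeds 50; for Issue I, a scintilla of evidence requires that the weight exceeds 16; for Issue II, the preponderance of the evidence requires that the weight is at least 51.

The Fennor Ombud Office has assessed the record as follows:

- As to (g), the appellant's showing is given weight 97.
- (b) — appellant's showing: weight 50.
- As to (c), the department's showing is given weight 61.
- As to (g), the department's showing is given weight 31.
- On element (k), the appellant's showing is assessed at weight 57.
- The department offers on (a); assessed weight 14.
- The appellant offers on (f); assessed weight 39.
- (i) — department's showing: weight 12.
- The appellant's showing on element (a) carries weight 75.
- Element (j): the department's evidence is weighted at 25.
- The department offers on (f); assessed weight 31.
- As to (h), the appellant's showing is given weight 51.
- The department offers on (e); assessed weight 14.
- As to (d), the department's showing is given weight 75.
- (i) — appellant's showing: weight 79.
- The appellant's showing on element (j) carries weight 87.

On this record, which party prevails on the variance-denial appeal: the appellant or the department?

— Issue I —
Stage I.1 (appellant, a preponderance, weight exceeds 50): (a) net 75−14=61 > 50 — meets; (b) 50 ≤ 50 — fails.
  Not every element is met, so the appellant fails to carry Stage I.1.
The analysis ends at Stage I.1; the department prevails on this issue.
— Issue II —
Stage II.1 — burden on appellant; standard: the preponderance of the evidence (weight is at least 51).
    (g): 97 − 31 = 66 ≥ 51 [met]
    (h): 51 ≥ 51 [met]
  All elements met. The appellant retains the burden for Stage II.2.
Stage II.2 — burden on appellant; standard: the preponderance of the evidence (weight is at least 51).
    (i): 79 − 12 = 67 ≥ 51 [met]
  Stage II.2 is satisfied; the appellant continues to bear the burden.
Stage II.3 — burden on appellant; standard: the preponderance of the evidence (weight is at least 51).
    (j): 87 − 25 = 62 ≥ 51 [met]
    (k): 57 ≥ 51 [met]
  All elements met at the final stage.
Every stage carried; the appellant prevails on this issue.
Per-issue: Issue I → department; Issue II → appellant. The appellant must prevail on every issue; overall, the department prevails.

department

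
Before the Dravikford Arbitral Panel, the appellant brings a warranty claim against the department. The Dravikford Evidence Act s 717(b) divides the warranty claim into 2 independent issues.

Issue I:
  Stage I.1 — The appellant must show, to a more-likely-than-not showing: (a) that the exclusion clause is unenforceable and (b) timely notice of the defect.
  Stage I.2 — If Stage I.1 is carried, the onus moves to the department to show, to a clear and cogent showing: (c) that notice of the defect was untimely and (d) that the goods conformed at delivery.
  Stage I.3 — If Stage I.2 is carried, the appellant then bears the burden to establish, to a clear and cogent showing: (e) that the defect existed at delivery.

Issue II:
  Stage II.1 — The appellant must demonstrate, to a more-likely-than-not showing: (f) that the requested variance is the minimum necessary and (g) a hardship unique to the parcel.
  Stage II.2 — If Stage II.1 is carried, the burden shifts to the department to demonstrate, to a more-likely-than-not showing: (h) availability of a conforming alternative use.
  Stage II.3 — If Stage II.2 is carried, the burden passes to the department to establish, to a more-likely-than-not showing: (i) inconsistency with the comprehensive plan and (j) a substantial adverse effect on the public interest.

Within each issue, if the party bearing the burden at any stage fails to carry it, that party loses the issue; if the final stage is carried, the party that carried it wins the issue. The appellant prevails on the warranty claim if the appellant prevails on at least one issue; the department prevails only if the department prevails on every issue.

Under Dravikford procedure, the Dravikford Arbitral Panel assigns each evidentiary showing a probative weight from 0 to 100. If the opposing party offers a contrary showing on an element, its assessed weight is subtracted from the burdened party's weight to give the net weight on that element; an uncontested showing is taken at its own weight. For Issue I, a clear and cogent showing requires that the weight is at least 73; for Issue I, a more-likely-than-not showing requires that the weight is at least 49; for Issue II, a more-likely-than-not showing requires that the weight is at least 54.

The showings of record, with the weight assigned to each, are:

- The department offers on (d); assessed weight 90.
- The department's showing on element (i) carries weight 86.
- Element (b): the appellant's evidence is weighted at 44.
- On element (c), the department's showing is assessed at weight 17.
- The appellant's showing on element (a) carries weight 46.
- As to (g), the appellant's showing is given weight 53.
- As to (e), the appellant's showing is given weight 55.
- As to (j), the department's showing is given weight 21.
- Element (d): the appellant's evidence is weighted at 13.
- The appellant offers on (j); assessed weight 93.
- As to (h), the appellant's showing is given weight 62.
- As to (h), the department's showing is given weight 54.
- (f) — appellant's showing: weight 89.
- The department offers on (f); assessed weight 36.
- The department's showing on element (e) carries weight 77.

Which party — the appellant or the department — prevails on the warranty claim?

department

— Issue I —
Stage I.1 (appellant, a more-likely-than-not showing, weight is at least 49): (a) 46 < 49 — fails; (b) 44 < 49 — fails.
  Not every element is met, so the appellant fails to carry Stage I.1.
The department prevails on this issue.
— Issue II —
Stage II.1 — burden on appellant; standard: a more-likely-than-not showing (weight is at least 54).
    (f): 89 − 36 = 53 < 54 [not met]
    (g): 53 < 54 [not met]
  Not every element is met, so the appellant fails to carry Stage II.1.
So the department prevails on this issue.
Per-issue: Issue I → department; Issue II → department. The appellant must prevail on at least one issue; overall, the department prevails.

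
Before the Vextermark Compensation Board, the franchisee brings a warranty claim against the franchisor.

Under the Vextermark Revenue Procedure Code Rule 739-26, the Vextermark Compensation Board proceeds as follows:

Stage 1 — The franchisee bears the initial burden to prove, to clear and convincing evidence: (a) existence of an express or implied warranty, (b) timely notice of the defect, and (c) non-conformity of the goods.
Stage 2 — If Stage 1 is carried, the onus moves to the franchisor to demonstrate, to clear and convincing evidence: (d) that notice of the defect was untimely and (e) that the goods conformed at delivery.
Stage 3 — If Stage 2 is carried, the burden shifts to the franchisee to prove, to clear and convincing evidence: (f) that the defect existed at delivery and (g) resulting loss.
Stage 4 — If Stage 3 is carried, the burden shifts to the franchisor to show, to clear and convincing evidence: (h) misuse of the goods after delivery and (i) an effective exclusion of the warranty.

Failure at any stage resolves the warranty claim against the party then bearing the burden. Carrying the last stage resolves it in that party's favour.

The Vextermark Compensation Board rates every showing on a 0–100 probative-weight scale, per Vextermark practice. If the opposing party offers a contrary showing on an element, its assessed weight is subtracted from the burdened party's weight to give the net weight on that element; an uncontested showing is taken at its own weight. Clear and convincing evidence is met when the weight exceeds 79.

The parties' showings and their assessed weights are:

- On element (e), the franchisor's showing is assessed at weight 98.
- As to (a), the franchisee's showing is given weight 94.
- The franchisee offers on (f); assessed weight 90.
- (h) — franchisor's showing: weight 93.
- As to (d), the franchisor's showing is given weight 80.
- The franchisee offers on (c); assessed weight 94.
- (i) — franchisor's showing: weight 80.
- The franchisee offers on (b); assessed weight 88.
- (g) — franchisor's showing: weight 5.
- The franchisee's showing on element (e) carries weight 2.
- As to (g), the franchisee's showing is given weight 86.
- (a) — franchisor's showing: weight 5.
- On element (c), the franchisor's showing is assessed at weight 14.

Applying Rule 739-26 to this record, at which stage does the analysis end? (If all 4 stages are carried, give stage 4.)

Stage 1 — burden on franchisee; standard: clear and convincing evidence (weight exceeds 79).
    (a): 94 − 5 = 89 > 79 [met]
    (b): 88 > 79 [met]
    (c): 94 − 14 = 80 > 79 [met]
  Stage 1 is satisfied; the onus moves to the franchisor.
Stage 2 — burden on franchisor; standard: clear and convincing evidence (weight exceeds 79).
    (d): 80 > 79 [met]
    (e): 98 − 2 = 96 > 79 [met]
  All elements met. The burden passes to the franchisee.
Stage 3 — burden on franchisee; standard: clear and convincing evidence (weight exceeds 79).
    (f): 90 > 79 [met]
    (g): 86 − 5 = 81 > 79 [met]
  All elements met. The burden passes to the franchisor.
Stage 4 — burden on franchisor; standard: clear and convincing evidence (weight exceeds 79).
    (h): 93 > 79 [met]
    (i): 80 > 79 [met]
  All elements met at the final stage.
With every stage satisfied, the franchisor prevails.

stage 4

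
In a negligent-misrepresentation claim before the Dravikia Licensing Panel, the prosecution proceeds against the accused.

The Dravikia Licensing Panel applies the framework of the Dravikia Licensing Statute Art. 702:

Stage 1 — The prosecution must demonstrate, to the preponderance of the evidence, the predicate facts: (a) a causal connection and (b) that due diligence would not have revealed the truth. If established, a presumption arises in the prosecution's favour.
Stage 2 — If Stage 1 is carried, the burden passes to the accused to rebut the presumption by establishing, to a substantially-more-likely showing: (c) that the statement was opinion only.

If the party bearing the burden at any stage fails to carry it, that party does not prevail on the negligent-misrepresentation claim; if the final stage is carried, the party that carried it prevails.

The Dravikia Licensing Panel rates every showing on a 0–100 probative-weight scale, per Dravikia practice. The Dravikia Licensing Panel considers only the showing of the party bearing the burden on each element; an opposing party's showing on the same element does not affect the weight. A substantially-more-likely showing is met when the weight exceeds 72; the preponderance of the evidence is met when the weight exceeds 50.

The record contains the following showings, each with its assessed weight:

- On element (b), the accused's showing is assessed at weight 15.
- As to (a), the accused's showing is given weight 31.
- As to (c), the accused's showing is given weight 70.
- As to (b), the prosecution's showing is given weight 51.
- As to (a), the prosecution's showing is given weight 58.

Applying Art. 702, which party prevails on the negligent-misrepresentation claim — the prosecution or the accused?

Stage 1 — burden on prosecution; standard: the preponderance of the evidence (weight exceeds 50).
    (a): 58 (accused's 31 disregarded) > 50 [met]
    (b): 51 (accused's 15 disregarded) > 50 [met]
  Stage 1 carried; the burden shifts to the accused.
Stage 2 — burden on accused; standard: a substantially-more-likely showing (weight exceeds 72).
    (c): 70 ≤ 72 [not met]
  The accused does not carry Stage 2.
So the prosecution prevails.

prosecution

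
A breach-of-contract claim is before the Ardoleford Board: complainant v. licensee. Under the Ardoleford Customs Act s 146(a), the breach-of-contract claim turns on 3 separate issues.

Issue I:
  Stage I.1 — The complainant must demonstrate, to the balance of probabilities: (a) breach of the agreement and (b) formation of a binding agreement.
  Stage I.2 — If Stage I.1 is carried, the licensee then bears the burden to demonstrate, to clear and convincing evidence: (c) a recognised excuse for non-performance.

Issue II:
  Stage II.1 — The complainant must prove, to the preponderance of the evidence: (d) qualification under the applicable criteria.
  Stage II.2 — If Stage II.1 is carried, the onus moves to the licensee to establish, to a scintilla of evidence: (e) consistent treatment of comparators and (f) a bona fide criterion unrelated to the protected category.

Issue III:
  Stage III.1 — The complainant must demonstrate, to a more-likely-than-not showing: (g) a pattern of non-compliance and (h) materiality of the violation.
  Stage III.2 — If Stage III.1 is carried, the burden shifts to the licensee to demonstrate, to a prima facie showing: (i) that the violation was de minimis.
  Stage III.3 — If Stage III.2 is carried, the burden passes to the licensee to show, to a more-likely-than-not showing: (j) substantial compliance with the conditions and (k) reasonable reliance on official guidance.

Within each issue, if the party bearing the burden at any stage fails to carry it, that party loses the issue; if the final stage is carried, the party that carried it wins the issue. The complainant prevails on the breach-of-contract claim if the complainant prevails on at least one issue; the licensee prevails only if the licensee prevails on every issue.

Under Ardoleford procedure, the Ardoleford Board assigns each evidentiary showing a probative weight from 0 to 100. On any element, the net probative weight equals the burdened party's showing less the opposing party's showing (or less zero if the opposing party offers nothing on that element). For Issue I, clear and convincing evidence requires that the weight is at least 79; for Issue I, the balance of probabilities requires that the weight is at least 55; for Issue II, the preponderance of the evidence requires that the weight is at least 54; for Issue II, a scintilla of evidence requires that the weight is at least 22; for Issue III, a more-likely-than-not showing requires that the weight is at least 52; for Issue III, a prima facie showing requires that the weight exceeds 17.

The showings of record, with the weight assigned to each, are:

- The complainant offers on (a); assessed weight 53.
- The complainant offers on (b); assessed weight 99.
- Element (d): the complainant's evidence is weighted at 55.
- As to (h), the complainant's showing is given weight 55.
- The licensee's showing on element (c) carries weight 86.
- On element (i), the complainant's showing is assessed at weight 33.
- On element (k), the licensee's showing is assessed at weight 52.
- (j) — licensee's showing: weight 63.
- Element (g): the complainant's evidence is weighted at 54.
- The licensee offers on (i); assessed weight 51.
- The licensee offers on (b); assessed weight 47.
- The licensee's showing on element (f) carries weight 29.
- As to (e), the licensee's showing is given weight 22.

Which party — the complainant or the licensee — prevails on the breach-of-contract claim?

— Issue I —
At Stage I.1 the complainant must meet the balance of probabilities (weight is at least 55): on (a) the weight is 53, < 55, so (a) does not meet the standard; on (b) the weight is 99 less the opposing 47 gives net 52, < 55, so (b) does not meet the standard.
  Not every element is met, so the complainant fails to carry Stage I.1.
The analysis ends at Stage I.1; the licensee prevails on this issue.
— Issue II —
Stage II.1 (complainant, the preponderance of the evidence, weight is at least 54): (d) 55 ≥ 54 — meets.
  The complainant carries Stage II.1; the licensee now bears the burden.
Stage II.2 (licensee, a scintilla of evidence, weight is at least 22): (e) 22 ≥ 22 — meets; (f) 29 ≥ 22 — meets.
  The licensee carries the last stage.
With every stage satisfied, the licensee prevails on this issue.
— Issue III —
Stage III.1 (complainant, a more-likely-than-not showing, weight is at least 52): (g) 54 ≥ 52 — meets; (h) 55 ≥ 52 — meets.
  The complainant carries Stage III.1; the licensee now bears the burden.
Stage III.2 (licensee, a prima facie showing, weight exceeds 17): (i) net 51−33=18 > 17 — meets.
  Stage III.2 is satisfied; the licensee continues to bear the burden.
Stage III.3 (licensee, a more-likely-than-not showing, weight is at least 52): (j) 63 ≥ 52 — meets; (k) 52 ≥ 52 — meets.
  The licensee carries the last stage.
With every stage satisfied, the licensee prevails on this issue.
Per-issue: Issue I → licensee; Issue II → licensee; Issue III → licensee. The complainant must prevail on at least one issue; overall, the licensee prevails.

licensee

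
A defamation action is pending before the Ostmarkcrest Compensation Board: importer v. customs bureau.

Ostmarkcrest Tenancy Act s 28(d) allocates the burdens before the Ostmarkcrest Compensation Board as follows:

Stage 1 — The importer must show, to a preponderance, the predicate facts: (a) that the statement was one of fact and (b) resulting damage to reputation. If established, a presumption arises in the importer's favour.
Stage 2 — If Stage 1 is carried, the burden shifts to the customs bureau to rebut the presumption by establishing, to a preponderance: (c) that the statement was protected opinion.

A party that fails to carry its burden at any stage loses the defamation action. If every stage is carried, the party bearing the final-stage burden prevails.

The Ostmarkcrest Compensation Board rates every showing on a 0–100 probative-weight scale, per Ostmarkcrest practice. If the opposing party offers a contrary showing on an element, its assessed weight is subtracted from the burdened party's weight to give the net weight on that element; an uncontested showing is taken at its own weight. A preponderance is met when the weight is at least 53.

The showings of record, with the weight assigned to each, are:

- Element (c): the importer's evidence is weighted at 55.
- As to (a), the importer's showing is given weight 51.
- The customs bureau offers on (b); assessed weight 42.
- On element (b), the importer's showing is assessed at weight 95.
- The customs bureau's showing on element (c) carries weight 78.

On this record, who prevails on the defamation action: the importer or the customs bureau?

customs bureau

At Stage 1 the importer must meet a preponderance (weight is at least 53): on (a) the weight is 51, which does not reach 53, so (a) does not meet the standard; on (b) the weight is 95 less the opposing 42 gives net 53, ≥ 53, so (b) meets the standard.
  The importer does not carry Stage 1.
So the customs bureau prevails.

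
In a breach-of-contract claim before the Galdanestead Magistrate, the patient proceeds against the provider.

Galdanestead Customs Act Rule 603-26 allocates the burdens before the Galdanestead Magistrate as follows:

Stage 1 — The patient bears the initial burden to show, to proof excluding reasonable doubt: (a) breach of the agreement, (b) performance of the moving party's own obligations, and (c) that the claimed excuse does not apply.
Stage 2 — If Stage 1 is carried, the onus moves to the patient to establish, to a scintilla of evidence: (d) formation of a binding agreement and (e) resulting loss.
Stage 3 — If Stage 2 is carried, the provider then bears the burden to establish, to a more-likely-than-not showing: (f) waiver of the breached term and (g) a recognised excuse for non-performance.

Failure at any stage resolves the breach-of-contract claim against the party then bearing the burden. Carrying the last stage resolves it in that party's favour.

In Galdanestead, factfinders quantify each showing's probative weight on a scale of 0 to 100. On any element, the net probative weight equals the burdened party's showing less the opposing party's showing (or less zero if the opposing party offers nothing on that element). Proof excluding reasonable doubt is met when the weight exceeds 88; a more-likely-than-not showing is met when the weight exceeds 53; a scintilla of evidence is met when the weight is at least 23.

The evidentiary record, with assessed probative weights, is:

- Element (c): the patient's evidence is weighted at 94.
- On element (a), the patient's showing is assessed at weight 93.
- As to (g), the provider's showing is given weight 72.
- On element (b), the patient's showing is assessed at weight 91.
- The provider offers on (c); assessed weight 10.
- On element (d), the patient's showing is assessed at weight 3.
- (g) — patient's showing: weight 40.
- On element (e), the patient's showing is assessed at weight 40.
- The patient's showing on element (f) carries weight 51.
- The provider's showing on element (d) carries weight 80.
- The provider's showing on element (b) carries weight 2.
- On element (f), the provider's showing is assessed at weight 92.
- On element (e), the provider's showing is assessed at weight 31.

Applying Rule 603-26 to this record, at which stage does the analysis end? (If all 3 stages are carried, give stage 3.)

stage 1

At Stage 1 the patient must meet proof excluding reasonable doubt (weight exceeds 88): on (a) the weight is 93, > 88, so (a) meets the standard; on (b) the weight is 91 less the opposing 2 gives net 89, > 88, so (b) meets the standard; on (c) the weight is 94 less the opposing 10 gives net 84, which does not exceed 88, so (c) does not meet the standard.
  Not every element is met, so the patient fails to carry Stage 1.
So the provider prevails.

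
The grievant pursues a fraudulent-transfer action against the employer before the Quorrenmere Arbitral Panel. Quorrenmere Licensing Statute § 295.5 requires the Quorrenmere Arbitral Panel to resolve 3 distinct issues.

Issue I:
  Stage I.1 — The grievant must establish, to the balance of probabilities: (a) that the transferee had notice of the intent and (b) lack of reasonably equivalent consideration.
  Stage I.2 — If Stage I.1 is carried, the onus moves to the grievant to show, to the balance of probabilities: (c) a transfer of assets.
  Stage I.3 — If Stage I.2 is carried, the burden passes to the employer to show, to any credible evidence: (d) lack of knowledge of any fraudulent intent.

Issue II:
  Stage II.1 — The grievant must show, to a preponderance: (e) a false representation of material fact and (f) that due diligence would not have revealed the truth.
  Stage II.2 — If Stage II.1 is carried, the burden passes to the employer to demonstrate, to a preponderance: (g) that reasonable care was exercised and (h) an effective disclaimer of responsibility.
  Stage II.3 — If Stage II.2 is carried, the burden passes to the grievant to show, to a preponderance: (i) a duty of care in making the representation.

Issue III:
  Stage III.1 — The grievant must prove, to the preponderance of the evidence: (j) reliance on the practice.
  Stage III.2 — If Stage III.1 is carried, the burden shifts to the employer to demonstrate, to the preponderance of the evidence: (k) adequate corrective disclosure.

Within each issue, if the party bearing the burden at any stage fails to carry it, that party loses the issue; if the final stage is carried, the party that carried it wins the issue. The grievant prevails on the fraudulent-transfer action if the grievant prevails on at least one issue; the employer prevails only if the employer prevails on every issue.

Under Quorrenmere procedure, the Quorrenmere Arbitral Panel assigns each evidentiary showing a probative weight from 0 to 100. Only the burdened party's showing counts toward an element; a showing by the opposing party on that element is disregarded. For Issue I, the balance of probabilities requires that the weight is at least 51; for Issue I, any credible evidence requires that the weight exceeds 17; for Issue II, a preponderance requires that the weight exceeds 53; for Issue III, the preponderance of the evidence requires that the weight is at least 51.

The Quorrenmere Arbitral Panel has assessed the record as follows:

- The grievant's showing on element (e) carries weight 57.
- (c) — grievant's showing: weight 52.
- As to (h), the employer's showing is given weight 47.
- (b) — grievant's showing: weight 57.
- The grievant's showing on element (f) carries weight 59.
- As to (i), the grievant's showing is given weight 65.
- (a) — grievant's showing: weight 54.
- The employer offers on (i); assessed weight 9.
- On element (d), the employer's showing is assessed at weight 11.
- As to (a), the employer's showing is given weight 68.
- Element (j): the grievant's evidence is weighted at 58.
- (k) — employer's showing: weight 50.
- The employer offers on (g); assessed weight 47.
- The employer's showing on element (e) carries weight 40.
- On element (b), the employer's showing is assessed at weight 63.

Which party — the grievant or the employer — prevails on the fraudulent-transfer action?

grievant

— Issue I —
At Stage I.1 the grievant must meet the balance of probabilities (weight is at least 51): on (a) the weight is 54 (the employer's 68 is given no effect), which does reach 51, so (a) meets the standard; on (b) the weight is 57 (the employer's 63 is given no effect), which does reach 51, so (b) meets the standard.
  Stage I.1 carried; the burden remains with the grievant.
At Stage I.2 the grievant must meet the balance of probabilities (weight is at least 51): on (c) the weight is 52, ≥ 51, so (c) meets the standard.
  All elements met. The burden passes to the employer.
At Stage I.3 the employer must meet any credible evidence (weight exceeds 17): on (d) the weight is 11, which does not exceed 17, so (d) does not meet the standard.
  The employer does not carry Stage I.3.
So the grievant prevails on this issue.
— Issue II —
Stage II.1 (grievant, a preponderance, weight exceeds 53): (e) 57 (employer's 40 disregarded) > 53 — meets; (f) 59 > 53 — meets.
  Stage II.1 carried; the burden shifts to the employer.
Stage II.2 (employer, a preponderance, weight exceeds 53): (g) 47 ≤ 53 — fails; (h) 47 ≤ 53 — fails.
  The employer does not carry Stage II.2.
So the grievant prevails on this issue.
— Issue III —
At Stage III.1 the grievant must meet the preponderance of the evidence (weight is at least 51): on (j) the weight is 58, ≥ 51, so (j) meets the standard.
  Stage III.1 is satisfied; the onus moves to the employer.
At Stage III.2 the employer must meet the preponderance of the evidence (weight is at least 51): on (k) the weight is 50, < 51, so (k) does not meet the standard.
  Stage III.2 not carried; the employer fails its burden.
The analysis ends at Stage III.2; the grievant prevails on this issue.
Per-issue: Issue I → grievant; Issue II → grievant; Issue III → grievant. The grievant must prevail on at least one issue; overall, the grievant prevails.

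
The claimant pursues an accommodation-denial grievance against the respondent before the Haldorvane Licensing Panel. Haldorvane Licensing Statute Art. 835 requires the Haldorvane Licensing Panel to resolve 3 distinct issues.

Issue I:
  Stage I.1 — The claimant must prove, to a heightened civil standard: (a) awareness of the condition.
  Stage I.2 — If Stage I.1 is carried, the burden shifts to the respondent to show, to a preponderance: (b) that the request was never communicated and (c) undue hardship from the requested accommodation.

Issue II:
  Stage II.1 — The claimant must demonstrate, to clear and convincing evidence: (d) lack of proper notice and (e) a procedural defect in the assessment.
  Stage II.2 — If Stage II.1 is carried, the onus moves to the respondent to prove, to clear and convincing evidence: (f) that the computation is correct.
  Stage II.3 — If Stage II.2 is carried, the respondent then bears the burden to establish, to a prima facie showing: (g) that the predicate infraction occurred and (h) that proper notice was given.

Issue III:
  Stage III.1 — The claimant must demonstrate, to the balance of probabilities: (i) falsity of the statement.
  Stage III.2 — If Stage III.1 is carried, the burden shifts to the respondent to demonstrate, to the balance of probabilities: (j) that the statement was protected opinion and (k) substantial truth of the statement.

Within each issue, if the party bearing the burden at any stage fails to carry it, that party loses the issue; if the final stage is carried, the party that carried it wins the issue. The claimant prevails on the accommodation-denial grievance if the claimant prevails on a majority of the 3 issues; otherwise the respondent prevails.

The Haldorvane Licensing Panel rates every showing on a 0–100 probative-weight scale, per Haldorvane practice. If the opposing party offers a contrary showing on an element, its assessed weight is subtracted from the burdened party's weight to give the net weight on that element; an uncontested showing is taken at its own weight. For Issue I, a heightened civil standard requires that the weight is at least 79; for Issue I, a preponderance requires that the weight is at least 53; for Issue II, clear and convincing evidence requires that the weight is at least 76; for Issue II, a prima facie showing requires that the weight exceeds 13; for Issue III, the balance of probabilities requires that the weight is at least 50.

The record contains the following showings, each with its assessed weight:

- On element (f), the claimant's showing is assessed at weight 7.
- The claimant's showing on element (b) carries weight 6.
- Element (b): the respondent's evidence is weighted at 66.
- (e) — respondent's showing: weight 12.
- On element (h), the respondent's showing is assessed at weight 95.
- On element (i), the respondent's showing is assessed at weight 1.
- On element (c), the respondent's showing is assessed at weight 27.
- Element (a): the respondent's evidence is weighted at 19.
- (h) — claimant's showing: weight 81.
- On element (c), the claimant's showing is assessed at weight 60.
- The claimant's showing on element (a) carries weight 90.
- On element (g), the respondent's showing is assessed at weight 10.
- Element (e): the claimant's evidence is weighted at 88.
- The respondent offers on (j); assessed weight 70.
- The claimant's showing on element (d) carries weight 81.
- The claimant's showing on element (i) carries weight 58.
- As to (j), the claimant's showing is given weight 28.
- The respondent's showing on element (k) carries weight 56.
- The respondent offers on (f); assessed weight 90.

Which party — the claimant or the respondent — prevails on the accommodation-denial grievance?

claimant

— Issue I —
At Stage I.1 the claimant must meet a heightened civil standard (weight is at least 79): on (a) the weight is 90 less the opposing 19 gives net 71, which does not reach 79, so (a) does not meet the standard.
  Stage I.1 not carried; the claimant fails its burden.
The respondent prevails on this issue.
— Issue II —
Stage II.1 (claimant, clear and convincing evidence, weight is at least 76): (d) 81 ≥ 76 — meets; (e) net 88−12=76 ≥ 76 — meets.
  Stage II.1 is satisfied; the onus moves to the respondent.
Stage II.2 (respondent, clear and convincing evidence, weight is at least 76): (f) net 90−7=83 ≥ 76 — meets.
  Stage II.2 carried; the burden remains with the respondent.
Stage II.3 (respondent, a prima facie showing, weight exceeds 13): (g) 10 ≤ 13 — fails; (h) net 95−81=14 > 13 — meets.
  Stage II.3 not carried; the respondent fails its burden.
The claimant prevails on this issue.
— Issue III —
Stage III.1 (claimant, the balance of probabilities, weight is at least 50): (i) net 58−1=57 ≥ 50 — meets.
  All elements met. The burden passes to the respondent.
Stage III.2 (respondent, the balance of probabilities, weight is at least 50): (j) net 70−28=42 < 50 — fails; (k) 56 ≥ 50 — meets.
  Stage III.2 not carried; the respondent fails its burden.
So the claimant prevails on this issue.
Per-issue: Issue I → respondent; Issue II → claimant; Issue III → claimant. The claimant must prevail on a majority of issues; overall, the claimant prevails.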